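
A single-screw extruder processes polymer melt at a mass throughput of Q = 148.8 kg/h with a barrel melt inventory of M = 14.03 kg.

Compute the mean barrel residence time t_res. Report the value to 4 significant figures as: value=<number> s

value=339.4 s

Throughput in SI: Q_s = 148.8 kg/h ÷ 3600 s/h = 0.0413333 kg/s
Mean residence time: t_res = M/Q_s = 14.03 kg / 0.0413333 kg/s = 339.435 s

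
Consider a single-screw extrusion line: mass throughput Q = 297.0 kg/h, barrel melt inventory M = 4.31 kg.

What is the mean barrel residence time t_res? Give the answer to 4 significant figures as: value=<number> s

value=52.24 s

Throughput in SI: Q_s = 297.0 kg/h ÷ 3600 s/h = 0.0825 kg/s
t_res = M / Q_s = 4.31 ÷ 0.0825 = 52.2424 s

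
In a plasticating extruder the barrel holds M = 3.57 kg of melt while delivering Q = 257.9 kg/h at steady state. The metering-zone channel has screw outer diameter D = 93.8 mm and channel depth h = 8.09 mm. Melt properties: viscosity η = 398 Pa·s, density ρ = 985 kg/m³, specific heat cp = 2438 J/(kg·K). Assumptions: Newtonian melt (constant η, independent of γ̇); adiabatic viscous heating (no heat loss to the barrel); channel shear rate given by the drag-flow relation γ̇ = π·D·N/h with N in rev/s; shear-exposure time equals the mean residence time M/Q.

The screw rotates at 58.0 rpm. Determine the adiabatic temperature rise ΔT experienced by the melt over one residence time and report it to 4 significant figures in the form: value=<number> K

Convert throughput: Q = 257.9 kg/h = 257.9/3600 = 0.0716389 kg/s
t_res = M / Q_s = 3.57 / 0.0716389 = 49.8333 s
Convert to SI: D = 0.0938 m, h = 0.00809 m, N = 58.0/60 = 0.966667 rev/s
γ̇ = π·D·N / h = π · 0.0938 · 0.966667 / 0.00809 = 35.2112 s⁻¹
ΔT = η·γ̇²·t_res/(ρ·cp) = [398 × 35.2112² × 49.8333] / [985 × 2438] = 10.2399 K

value=10.24 K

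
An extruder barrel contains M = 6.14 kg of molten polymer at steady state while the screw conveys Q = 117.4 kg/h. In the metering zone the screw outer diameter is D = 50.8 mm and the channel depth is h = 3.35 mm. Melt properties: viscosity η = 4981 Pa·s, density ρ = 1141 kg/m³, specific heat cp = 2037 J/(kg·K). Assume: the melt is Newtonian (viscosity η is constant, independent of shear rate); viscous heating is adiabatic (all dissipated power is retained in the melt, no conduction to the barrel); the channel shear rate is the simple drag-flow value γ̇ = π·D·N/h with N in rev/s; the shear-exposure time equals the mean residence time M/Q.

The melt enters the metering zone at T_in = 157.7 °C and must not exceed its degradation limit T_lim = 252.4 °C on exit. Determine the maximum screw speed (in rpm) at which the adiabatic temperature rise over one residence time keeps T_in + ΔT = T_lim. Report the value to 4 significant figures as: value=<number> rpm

Throughput in SI: Q_s = 117.4 kg/h ÷ 3600 s/h = 0.0326111 kg/s
Mean residence time: t_res = M/Q_s = 6.14 kg / 0.0326111 kg/s = 188.279 s
D = 50.8 mm = 0.0508 m;  h = 3.35 mm = 0.00335 m
ΔT_a = T_lim − T_in = 252.4 − 157.7 = 94.7 K
γ̇_max² = ΔT_a·ρ·cp / (η·t_res) = [94.7 × 1141 × 2037] / [4981 × 188.279] = 234.697 s⁻²
γ̇_max = sqrt(234.697) = 15.3198 s⁻¹
N_max = γ̇_max·h / (π·D) = 15.3198 · 0.00335 / (π · 0.0508) = 0.321577 rev/s = 19.2946 rpm

value=19.29 rpm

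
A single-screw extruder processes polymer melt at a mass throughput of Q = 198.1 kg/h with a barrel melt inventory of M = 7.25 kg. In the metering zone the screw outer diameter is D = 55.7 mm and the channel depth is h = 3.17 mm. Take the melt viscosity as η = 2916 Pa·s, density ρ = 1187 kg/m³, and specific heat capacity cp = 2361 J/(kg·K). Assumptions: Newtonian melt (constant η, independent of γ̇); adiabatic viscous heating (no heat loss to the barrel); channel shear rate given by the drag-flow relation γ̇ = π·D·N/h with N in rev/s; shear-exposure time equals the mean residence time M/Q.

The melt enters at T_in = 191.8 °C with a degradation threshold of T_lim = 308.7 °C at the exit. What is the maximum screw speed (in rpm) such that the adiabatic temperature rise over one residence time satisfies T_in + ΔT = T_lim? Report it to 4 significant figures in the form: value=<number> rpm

Q_s = Q / 3600 = 198.1 / 3600 = 0.0550278 kg/s
Mean residence time: t_res = M/Q_s = 7.25 kg / 0.0550278 kg/s = 131.752 s
D = 55.7 mm = 0.0557 m;  h = 3.17 mm = 0.00317 m
ΔT_a = T_lim − T_in = 308.7 − 191.8 = 116.9 K
γ̇_max² = ΔT_a·ρ·cp/(η·t_res) = 116.9·1187·2361/(2916·131.752) = 852.742 s⁻²
Take the square root: γ̇_max = √(852.742) = 29.2017 s⁻¹
N_max = γ̇_max·h / (π·D) = 29.2017 · 0.00317 / (π · 0.0557) = 0.529009 rev/s = 31.7405 rpm

value=31.74 rpm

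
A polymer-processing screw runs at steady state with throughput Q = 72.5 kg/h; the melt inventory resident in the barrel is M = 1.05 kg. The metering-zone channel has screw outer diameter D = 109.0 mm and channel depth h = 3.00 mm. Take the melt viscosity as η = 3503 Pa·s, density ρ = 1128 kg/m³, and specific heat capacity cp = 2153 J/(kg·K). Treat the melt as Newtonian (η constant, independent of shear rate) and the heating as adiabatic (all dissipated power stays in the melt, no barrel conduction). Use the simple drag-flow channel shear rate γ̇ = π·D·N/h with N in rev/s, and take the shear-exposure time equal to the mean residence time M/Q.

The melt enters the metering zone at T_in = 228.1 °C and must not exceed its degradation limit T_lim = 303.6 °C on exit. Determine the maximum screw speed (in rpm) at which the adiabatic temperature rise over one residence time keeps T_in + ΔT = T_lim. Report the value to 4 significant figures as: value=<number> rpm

value=16.66 rpm

Convert throughput: Q = 72.5 kg/h = 72.5/3600 = 0.0201389 kg/s
Mean residence time: t_res = M/Q_s = 1.05 kg / 0.0201389 kg/s = 52.1379 s
Geometry in SI: D = 109.0 mm → 0.109 m, h = 3.00 mm → 0.003 m
ΔT_a = T_lim − T_in = 303.6 °C − 228.1 °C = 75.5 K
γ̇_max² = ΔT_a·ρ·cp/(η·t_res) = 75.5·1128·2153/(3503·52.1379) = 1003.94 s⁻²
γ̇_max = √1003.94 = 31.685 s⁻¹
Solve γ̇ = πDN/h for N: N_max = γ̇_max·h/(π·D) = 31.685 × 0.003 / (π × 0.109) = 0.277586 rev/s = 16.6552 rpm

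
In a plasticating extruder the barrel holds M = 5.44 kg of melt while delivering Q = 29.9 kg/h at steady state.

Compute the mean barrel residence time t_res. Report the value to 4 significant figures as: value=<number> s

Throughput in SI: Q_s = 29.9 kg/h ÷ 3600 s/h = 0.00830556 kg/s
t_res = M / Q_s = 5.44 / 0.00830556 = 654.983 s

value=655.0 s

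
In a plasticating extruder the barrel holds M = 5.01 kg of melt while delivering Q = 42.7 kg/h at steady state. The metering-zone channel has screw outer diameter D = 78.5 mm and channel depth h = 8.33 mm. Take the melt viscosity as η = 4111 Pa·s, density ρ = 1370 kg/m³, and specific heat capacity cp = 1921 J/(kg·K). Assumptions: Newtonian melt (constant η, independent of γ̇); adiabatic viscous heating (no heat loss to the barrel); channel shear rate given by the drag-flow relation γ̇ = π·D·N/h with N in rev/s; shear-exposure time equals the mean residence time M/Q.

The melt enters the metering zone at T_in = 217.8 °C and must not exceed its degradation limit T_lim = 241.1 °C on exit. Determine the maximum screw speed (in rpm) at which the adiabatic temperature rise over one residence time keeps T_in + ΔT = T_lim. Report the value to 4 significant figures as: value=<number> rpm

Convert throughput: Q = 42.7 kg/h = 42.7/3600 = 0.0118611 kg/s
Mean residence time: t_res = M/Q_s = 5.01 kg / 0.0118611 kg/s = 422.389 s
Geometry in SI: D = 78.5 mm → 0.0785 m, h = 8.33 mm → 0.00833 m
ΔT_a = T_lim − T_in = 241.1 °C − 217.8 °C = 23.3 K
γ̇_max² = ΔT_a·ρ·cp/(η·t_res) = 23.3·1370·1921/(4111·422.389) = 35.3138 s⁻²
Take the square root: γ̇_max = √(35.3138) = 5.94254 s⁻¹
N_max = γ̇_max h / (πD) = 5.94254·0.00833/(π·0.0785) = 0.200723 rev/s → ×60 = 12.0434 rpm

value=12.04 rpm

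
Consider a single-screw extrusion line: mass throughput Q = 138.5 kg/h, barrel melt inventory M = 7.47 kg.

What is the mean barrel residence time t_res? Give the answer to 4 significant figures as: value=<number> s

value=194.2 s

Q_s = Q / 3600 = 138.5 / 3600 = 0.0384722 kg/s
Mean residence time: t_res = M/Q_s = 7.47 kg / 0.0384722 kg/s = 194.166 s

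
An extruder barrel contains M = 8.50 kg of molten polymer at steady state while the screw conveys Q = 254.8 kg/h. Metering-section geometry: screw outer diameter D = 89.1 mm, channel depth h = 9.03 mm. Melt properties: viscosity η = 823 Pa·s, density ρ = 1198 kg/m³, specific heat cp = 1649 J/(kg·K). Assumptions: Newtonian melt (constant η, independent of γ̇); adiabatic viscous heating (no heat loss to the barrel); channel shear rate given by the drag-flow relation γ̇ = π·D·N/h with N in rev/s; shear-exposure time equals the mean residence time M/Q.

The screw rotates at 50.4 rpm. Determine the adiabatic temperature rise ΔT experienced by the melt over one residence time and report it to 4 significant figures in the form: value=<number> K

value=33.92 K

Throughput in SI: Q_s = 254.8 kg/h ÷ 3600 s/h = 0.0707778 kg/s
t_res = M / Q_s = 8.50 ÷ 0.0707778 = 120.094 s
Convert to SI: D = 0.0891 m, h = 0.00903 m, N = 50.4/60 = 0.84 rev/s
γ̇ = π·D·N / h = π · 0.0891 · 0.84 / 0.00903 = 26.0387 s⁻¹
ΔT = η·γ̇²·t_res / (ρ·cp) = 823 · (26.0387)² · 120.094 / (1198 · 1649) = 33.9221 K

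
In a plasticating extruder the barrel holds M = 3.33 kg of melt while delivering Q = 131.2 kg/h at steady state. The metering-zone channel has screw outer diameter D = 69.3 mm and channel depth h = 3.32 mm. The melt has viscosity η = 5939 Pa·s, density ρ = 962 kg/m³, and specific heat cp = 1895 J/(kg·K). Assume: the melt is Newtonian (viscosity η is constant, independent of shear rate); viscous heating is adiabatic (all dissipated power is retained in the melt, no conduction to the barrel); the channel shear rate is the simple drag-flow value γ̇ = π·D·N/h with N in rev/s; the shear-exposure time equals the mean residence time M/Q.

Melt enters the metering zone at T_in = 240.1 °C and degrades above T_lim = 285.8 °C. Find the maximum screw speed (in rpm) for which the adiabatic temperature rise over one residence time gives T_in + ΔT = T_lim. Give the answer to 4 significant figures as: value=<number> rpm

value=11.34 rpm

Q_s = Q / 3600 = 131.2 / 3600 = 0.0364444 kg/s
Mean residence time: t_res = M/Q_s = 3.33 kg / 0.0364444 kg/s = 91.372 s
Geometry in SI: D = 69.3 mm → 0.0693 m, h = 3.32 mm → 0.00332 m
Allowable rise: ΔT_a = T_lim − T_in = 285.8 − 240.1 = 45.7 K
Invert ΔT = ηγ̇²t_res/(ρcp) for γ̇: γ̇_max² = ΔT_a ρ cp / (η t_res) = 45.7·962·1895 / (5939·91.372) = 153.523 s⁻²
γ̇_max = √153.523 = 12.3905 s⁻¹
N_max = γ̇_max h / (πD) = 12.3905·0.00332/(π·0.0693) = 0.188948 rev/s → ×60 = 11.3369 rpm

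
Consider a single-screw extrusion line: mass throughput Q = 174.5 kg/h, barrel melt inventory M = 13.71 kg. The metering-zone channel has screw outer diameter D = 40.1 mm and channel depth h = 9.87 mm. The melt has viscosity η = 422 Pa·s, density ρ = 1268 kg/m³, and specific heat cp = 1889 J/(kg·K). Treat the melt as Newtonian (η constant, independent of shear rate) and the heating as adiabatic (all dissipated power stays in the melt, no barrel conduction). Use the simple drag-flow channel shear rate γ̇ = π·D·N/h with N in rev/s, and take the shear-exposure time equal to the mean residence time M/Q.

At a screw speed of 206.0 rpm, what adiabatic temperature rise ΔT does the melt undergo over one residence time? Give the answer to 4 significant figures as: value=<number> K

value=95.70 K

Q_s = Q / 3600 = 174.5 / 3600 = 0.0484722 kg/s
t_res = M / Q_s = 13.71 / 0.0484722 = 282.842 s
D = 40.1 mm = 0.0401 m;  h = 9.87 mm = 0.00987 m;  N = 206.0 rpm / 60 = 3.43333 rev/s
Shear rate: γ̇ = πDN/h = π·0.0401·3.43333/0.00987 = 43.8221 s⁻¹
ΔT = η·γ̇²·t_res/(ρ·cp) = [422 × 43.8221² × 282.842] / [1268 × 1889] = 95.6956 K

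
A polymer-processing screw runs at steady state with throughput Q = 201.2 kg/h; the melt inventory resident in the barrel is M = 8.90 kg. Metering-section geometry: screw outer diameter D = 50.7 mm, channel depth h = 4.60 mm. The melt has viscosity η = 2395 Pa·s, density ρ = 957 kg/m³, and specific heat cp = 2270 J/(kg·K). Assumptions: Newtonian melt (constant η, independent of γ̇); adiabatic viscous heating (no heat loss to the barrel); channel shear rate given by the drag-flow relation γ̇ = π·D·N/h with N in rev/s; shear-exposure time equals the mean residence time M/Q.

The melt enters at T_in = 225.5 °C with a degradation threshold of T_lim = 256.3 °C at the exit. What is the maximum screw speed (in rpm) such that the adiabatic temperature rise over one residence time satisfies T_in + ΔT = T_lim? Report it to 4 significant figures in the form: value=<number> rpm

value=22.95 rpm

Throughput in SI: Q_s = 201.2 kg/h ÷ 3600 s/h = 0.0558889 kg/s
t_res = M / Q_s = 8.90 / 0.0558889 = 159.245 s
Geometry in SI: D = 50.7 mm → 0.0507 m, h = 4.60 mm → 0.0046 m
ΔT_a = T_lim − T_in = 256.3 °C − 225.5 °C = 30.8 K
γ̇_max² = ΔT_a·ρ·cp / (η·t_res) = [30.8 × 957 × 2270] / [2395 × 159.245] = 175.436 s⁻²
γ̇_max = sqrt(175.436) = 13.2452 s⁻¹
N_max = γ̇_max h / (πD) = 13.2452·0.0046/(π·0.0507) = 0.382524 rev/s → ×60 = 22.9515 rpm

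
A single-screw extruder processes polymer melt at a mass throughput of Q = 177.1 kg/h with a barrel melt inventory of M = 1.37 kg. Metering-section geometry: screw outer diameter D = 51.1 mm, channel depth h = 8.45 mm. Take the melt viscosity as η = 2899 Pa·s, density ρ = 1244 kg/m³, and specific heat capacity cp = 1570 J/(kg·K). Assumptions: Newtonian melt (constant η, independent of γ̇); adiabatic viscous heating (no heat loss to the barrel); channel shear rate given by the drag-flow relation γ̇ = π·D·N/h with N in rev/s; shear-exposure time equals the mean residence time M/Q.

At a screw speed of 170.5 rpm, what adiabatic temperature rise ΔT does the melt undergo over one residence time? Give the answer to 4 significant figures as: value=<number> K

value=120.5 K

Convert throughput: Q = 177.1 kg/h = 177.1/3600 = 0.0491944 kg/s
t_res = M / Q_s = 1.37 ÷ 0.0491944 = 27.8487 s
Geometry in metres: D = 51.1 mm → 0.0511 m, h = 8.45 mm → 0.00845 m; screw speed N = 170.5 rpm = 2.84167 rev/s
γ̇ = π·D·N / h = π · 0.0511 · 2.84167 / 0.00845 = 53.9868 s⁻¹
Adiabatic rise: ΔT = η γ̇² t_res / (ρ cp) = 2899·(53.9868)²·27.8487 / (1244·1570) = 120.478 K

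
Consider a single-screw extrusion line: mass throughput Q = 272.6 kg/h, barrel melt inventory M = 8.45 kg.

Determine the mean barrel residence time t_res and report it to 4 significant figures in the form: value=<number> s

value=111.6 s

Q_s = Q / 3600 = 272.6 / 3600 = 0.0757222 kg/s
t_res = M / Q_s = 8.45 / 0.0757222 = 111.592 s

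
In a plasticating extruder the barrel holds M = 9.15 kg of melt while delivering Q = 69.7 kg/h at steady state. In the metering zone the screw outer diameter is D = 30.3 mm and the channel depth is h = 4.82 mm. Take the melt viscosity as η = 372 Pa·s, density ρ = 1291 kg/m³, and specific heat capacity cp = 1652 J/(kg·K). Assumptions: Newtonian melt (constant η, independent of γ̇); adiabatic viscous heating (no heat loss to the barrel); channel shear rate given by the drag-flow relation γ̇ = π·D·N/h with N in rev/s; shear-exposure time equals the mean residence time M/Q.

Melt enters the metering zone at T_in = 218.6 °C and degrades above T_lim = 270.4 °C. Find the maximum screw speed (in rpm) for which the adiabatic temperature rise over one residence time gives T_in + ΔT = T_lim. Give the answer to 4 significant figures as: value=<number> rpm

Q_s = Q / 3600 = 69.7 / 3600 = 0.0193611 kg/s
Mean residence time: t_res = M/Q_s = 9.15 kg / 0.0193611 kg/s = 472.597 s
Convert to metres: D = 0.0303 m, h = 0.00482 m
ΔT_a = T_lim − T_in = 270.4 °C − 218.6 °C = 51.8 K
γ̇_max² = ΔT_a·ρ·cp/(η·t_res) = 51.8·1291·1652/(372·472.597) = 628.394 s⁻²
γ̇_max = sqrt(628.394) = 25.0678 s⁻¹
N_max = γ̇_max h / (πD) = 25.0678·0.00482/(π·0.0303) = 1.26932 rev/s → ×60 = 76.1591 rpm

value=76.16 rpm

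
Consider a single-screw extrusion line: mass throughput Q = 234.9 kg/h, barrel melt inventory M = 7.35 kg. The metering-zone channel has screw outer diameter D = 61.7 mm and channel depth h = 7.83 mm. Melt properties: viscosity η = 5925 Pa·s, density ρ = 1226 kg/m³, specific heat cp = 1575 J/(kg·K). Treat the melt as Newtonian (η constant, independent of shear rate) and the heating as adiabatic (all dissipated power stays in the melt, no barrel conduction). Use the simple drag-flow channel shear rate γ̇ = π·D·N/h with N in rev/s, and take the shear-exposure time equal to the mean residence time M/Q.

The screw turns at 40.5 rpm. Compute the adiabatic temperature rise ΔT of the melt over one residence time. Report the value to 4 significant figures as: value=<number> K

value=96.51 K

Q_s = Q / 3600 = 234.9 / 3600 = 0.06525 kg/s
Mean residence time: t_res = M/Q_s = 7.35 kg / 0.06525 kg/s = 112.644 s
D = 61.7 mm = 0.0617 m;  h = 7.83 mm = 0.00783 m;  N = 40.5 rpm / 60 = 0.675 rev/s
γ̇ = π·D·N / h = π · 0.0617 · 0.675 / 0.00783 = 16.71 s⁻¹
ΔT = η·γ̇²·t_res/(ρ·cp) = [5925 × 16.71² × 112.644] / [1226 × 1575] = 96.5113 K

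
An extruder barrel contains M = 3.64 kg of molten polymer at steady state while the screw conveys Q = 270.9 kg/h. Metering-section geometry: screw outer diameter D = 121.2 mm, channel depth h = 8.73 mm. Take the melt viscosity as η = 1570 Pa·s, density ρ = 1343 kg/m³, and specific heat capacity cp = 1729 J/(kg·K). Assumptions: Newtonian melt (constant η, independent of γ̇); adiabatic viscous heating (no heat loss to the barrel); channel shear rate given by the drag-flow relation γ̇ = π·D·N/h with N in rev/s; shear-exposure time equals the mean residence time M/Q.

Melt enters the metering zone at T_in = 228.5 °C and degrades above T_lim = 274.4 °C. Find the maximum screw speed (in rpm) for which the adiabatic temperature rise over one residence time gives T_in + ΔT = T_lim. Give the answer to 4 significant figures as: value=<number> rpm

Throughput in SI: Q_s = 270.9 kg/h ÷ 3600 s/h = 0.07525 kg/s
t_res = M / Q_s = 3.64 ÷ 0.07525 = 48.3721 s
Convert to metres: D = 0.1212 m, h = 0.00873 m
ΔT_a = T_lim − T_in = 274.4 °C − 228.5 °C = 45.9 K
Invert ΔT = ηγ̇²t_res/(ρcp) for γ̇: γ̇_max² = ΔT_a ρ cp / (η t_res) = 45.9·1343·1729 / (1570·48.3721) = 1403.42 s⁻²
γ̇_max = √1403.42 = 37.4623 s⁻¹
N_max = γ̇_max h / (πD) = 37.4623·0.00873/(π·0.1212) = 0.858927 rev/s → ×60 = 51.5356 rpm

value=51.54 rpm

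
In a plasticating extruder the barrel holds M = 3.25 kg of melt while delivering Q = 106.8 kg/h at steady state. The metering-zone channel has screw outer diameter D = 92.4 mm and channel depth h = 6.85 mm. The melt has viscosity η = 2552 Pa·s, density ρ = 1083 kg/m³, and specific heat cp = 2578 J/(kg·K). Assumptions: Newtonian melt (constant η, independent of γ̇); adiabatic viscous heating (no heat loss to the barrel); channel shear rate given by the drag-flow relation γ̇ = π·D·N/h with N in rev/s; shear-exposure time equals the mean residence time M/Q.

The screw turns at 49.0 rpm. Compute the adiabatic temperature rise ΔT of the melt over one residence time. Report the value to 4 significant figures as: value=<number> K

value=119.9 K

Convert throughput: Q = 106.8 kg/h = 106.8/3600 = 0.0296667 kg/s
t_res = M / Q_s = 3.25 ÷ 0.0296667 = 109.551 s
D = 92.4 mm = 0.0924 m;  h = 6.85 mm = 0.00685 m;  N = 49.0 rpm / 60 = 0.816667 rev/s
γ̇ = π·D·N / h = π · 0.0924 · 0.816667 / 0.00685 = 34.608 s⁻¹
ΔT = η·γ̇²·t_res/(ρ·cp) = [2552 × 34.608² × 109.551] / [1083 × 2578] = 119.932 K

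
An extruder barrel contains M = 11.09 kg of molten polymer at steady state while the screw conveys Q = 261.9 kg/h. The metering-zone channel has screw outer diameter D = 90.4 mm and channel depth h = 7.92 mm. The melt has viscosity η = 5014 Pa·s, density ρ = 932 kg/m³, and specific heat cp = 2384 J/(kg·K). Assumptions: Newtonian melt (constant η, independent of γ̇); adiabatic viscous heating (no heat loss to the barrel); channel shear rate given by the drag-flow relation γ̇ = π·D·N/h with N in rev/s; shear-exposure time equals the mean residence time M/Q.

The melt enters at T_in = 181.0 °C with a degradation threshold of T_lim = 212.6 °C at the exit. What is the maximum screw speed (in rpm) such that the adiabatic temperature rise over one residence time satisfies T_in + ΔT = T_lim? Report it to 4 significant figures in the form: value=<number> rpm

value=16.04 rpm

Convert throughput: Q = 261.9 kg/h = 261.9/3600 = 0.07275 kg/s
Mean residence time: t_res = M/Q_s = 11.09 kg / 0.07275 kg/s = 152.44 s
Geometry in SI: D = 90.4 mm → 0.0904 m, h = 7.92 mm → 0.00792 m
ΔT_a = T_lim − T_in = 212.6 °C − 181.0 °C = 31.6 K
γ̇_max² = ΔT_a·ρ·cp/(η·t_res) = 31.6·932·2384/(5014·152.44) = 91.86 s⁻²
Take the square root: γ̇_max = √(91.86) = 9.58436 s⁻¹
Solve γ̇ = πDN/h for N: N_max = γ̇_max·h/(π·D) = 9.58436 × 0.00792 / (π × 0.0904) = 0.267282 rev/s = 16.0369 rpm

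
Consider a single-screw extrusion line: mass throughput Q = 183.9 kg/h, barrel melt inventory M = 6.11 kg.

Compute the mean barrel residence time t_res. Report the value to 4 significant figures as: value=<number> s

value=119.6 s

Throughput in SI: Q_s = 183.9 kg/h ÷ 3600 s/h = 0.0510833 kg/s
Mean residence time: t_res = M/Q_s = 6.11 kg / 0.0510833 kg/s = 119.608 s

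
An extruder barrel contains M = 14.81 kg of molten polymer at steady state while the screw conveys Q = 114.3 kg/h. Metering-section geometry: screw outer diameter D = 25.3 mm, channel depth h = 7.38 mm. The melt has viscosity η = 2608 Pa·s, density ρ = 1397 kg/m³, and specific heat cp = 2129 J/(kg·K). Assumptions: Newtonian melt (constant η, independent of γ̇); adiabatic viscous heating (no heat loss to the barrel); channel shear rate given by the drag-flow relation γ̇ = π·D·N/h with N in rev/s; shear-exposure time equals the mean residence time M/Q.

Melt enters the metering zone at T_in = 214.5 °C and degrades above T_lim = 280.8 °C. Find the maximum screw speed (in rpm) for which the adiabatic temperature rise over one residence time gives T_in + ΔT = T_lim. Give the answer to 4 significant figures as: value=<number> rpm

Convert throughput: Q = 114.3 kg/h = 114.3/3600 = 0.03175 kg/s
t_res = M / Q_s = 14.81 / 0.03175 = 466.457 s
Convert to metres: D = 0.0253 m, h = 0.00738 m
ΔT_a = T_lim − T_in = 280.8 − 214.5 = 66.3 K
γ̇_max² = ΔT_a·ρ·cp / (η·t_res) = [66.3 × 1397 × 2129] / [2608 × 466.457] = 162.094 s⁻²
Take the square root: γ̇_max = √(162.094) = 12.7316 s⁻¹
N_max = γ̇_max h / (πD) = 12.7316·0.00738/(π·0.0253) = 1.18214 rev/s → ×60 = 70.9285 rpm

value=70.93 rpm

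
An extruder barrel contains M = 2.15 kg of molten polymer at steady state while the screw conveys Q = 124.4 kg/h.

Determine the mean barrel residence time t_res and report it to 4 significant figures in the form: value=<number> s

Q_s = Q / 3600 = 124.4 / 3600 = 0.0345556 kg/s
t_res = M / Q_s = 2.15 / 0.0345556 = 62.2186 s

value=62.22 s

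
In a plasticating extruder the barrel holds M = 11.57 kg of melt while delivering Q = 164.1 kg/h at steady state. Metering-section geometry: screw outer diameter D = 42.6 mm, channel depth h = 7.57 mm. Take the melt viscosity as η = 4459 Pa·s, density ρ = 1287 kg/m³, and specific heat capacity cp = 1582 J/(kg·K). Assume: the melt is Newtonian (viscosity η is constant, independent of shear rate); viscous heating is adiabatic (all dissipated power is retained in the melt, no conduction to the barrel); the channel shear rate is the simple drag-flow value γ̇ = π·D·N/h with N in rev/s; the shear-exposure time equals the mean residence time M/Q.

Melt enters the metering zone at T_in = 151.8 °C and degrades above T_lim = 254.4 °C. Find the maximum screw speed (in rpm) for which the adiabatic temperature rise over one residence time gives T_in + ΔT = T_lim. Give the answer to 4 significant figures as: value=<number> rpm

value=46.11 rpm

Throughput in SI: Q_s = 164.1 kg/h ÷ 3600 s/h = 0.0455833 kg/s
t_res = M / Q_s = 11.57 / 0.0455833 = 253.821 s
D = 42.6 mm = 0.0426 m;  h = 7.57 mm = 0.00757 m
ΔT_a = T_lim − T_in = 254.4 °C − 151.8 °C = 102.6 K
γ̇_max² = ΔT_a·ρ·cp/(η·t_res) = 102.6·1287·1582/(4459·253.821) = 184.573 s⁻²
γ̇_max = sqrt(184.573) = 13.5858 s⁻¹
N_max = γ̇_max h / (πD) = 13.5858·0.00757/(π·0.0426) = 0.768458 rev/s → ×60 = 46.1075 rpm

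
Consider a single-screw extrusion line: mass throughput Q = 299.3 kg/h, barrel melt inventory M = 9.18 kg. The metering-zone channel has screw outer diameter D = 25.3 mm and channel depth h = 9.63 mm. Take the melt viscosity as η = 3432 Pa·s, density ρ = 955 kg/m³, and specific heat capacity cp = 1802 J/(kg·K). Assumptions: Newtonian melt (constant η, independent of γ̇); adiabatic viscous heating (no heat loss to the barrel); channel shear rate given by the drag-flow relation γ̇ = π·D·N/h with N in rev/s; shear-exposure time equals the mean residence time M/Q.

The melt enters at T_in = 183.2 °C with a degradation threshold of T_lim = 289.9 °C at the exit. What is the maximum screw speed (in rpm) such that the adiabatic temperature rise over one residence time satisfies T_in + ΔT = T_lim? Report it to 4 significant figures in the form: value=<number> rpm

value=160.0 rpm

Convert throughput: Q = 299.3 kg/h = 299.3/3600 = 0.0831389 kg/s
t_res = M / Q_s = 9.18 ÷ 0.0831389 = 110.418 s
Geometry in SI: D = 25.3 mm → 0.0253 m, h = 9.63 mm → 0.00963 m
Allowable rise: ΔT_a = T_lim − T_in = 289.9 − 183.2 = 106.7 K
Invert ΔT = ηγ̇²t_res/(ρcp) for γ̇: γ̇_max² = ΔT_a ρ cp / (η t_res) = 106.7·955·1802 / (3432·110.418) = 484.548 s⁻²
γ̇_max = √484.548 = 22.0125 s⁻¹
Solve γ̇ = πDN/h for N: N_max = γ̇_max·h/(π·D) = 22.0125 × 0.00963 / (π × 0.0253) = 2.66701 rev/s = 160.02 rpm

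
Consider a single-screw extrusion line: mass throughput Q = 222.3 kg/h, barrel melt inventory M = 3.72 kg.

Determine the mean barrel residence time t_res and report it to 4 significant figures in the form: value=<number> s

Q_s = Q / 3600 = 222.3 / 3600 = 0.06175 kg/s
t_res = M / Q_s = 3.72 ÷ 0.06175 = 60.2429 s

value=60.24 s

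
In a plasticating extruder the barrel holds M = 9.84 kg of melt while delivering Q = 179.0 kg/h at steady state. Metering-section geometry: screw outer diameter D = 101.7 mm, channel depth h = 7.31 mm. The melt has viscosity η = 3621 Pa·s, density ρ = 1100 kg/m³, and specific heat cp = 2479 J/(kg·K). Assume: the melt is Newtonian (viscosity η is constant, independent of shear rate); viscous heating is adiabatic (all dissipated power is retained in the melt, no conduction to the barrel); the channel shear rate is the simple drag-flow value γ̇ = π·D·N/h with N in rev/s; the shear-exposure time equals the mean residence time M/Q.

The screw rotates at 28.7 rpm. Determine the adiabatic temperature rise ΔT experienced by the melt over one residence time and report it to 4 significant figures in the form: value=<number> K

value=114.9 K

Convert throughput: Q = 179.0 kg/h = 179.0/3600 = 0.0497222 kg/s
Mean residence time: t_res = M/Q_s = 9.84 kg / 0.0497222 kg/s = 197.899 s
Convert to SI: D = 0.1017 m, h = 0.00731 m, N = 28.7/60 = 0.478333 rev/s
γ̇ = π·D·N / h = π · 0.1017 · 0.478333 / 0.00731 = 20.9066 s⁻¹
ΔT = η·γ̇²·t_res/(ρ·cp) = [3621 × 20.9066² × 197.899] / [1100 × 2479] = 114.861 K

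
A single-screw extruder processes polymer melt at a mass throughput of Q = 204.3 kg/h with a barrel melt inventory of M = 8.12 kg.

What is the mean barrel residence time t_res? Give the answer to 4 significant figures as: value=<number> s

value=143.1 s

Q_s = Q / 3600 = 204.3 / 3600 = 0.05675 kg/s
t_res = M / Q_s = 8.12 ÷ 0.05675 = 143.084 s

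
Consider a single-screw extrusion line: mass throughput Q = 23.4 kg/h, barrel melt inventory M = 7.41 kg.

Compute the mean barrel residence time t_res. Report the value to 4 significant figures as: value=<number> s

value=1140. s

Q_s = Q / 3600 = 23.4 / 3600 = 0.0065 kg/s
t_res = M / Q_s = 7.41 / 0.0065 = 1140 s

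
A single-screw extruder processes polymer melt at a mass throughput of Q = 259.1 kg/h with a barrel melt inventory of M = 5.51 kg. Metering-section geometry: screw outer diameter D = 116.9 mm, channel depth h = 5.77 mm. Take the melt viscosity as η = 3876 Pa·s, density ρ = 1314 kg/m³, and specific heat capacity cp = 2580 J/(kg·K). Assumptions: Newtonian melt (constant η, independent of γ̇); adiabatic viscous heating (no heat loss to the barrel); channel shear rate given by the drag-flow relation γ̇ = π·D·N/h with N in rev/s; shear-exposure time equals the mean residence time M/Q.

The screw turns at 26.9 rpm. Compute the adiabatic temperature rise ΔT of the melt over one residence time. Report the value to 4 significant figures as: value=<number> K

Throughput in SI: Q_s = 259.1 kg/h ÷ 3600 s/h = 0.0719722 kg/s
t_res = M / Q_s = 5.51 ÷ 0.0719722 = 76.5573 s
D = 116.9 mm = 0.1169 m;  h = 5.77 mm = 0.00577 m;  N = 26.9 rpm / 60 = 0.448333 rev/s
γ̇ = π·D·N / h = π · 0.1169 · 0.448333 / 0.00577 = 28.5358 s⁻¹
ΔT = η·γ̇²·t_res/(ρ·cp) = [3876 × 28.5358² × 76.5573] / [1314 × 2580] = 71.2746 K

value=71.27 K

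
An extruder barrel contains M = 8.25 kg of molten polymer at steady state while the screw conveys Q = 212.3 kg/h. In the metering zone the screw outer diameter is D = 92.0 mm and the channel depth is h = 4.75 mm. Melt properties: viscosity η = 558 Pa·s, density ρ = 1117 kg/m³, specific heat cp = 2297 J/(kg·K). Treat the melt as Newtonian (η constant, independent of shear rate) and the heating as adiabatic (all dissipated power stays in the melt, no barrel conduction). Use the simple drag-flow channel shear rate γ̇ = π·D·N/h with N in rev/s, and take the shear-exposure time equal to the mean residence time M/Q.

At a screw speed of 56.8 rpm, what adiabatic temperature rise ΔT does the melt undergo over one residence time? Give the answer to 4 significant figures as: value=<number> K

Convert throughput: Q = 212.3 kg/h = 212.3/3600 = 0.0589722 kg/s
t_res = M / Q_s = 8.25 / 0.0589722 = 139.896 s
Geometry in metres: D = 92.0 mm → 0.092 m, h = 4.75 mm → 0.00475 m; screw speed N = 56.8 rpm = 0.946667 rev/s
γ̇ = π·D·N / h = π · 0.092 · 0.946667 / 0.00475 = 57.6025 s⁻¹
ΔT = η·γ̇²·t_res/(ρ·cp) = [558 × 57.6025² × 139.896] / [1117 × 2297] = 100.951 K

value=101.0 K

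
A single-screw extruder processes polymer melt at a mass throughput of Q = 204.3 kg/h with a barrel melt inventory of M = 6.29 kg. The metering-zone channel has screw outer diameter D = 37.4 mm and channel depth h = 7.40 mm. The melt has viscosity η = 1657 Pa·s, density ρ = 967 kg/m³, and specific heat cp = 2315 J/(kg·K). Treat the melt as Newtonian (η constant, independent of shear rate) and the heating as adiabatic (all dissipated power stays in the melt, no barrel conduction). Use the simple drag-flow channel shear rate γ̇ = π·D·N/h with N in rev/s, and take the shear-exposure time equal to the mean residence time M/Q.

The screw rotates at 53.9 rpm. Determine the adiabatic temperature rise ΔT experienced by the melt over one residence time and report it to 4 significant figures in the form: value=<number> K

value=16.69 K

Q_s = Q / 3600 = 204.3 / 3600 = 0.05675 kg/s
Mean residence time: t_res = M/Q_s = 6.29 kg / 0.05675 kg/s = 110.837 s
Geometry in metres: D = 37.4 mm → 0.0374 m, h = 7.40 mm → 0.0074 m; screw speed N = 53.9 rpm = 0.898333 rev/s
Shear rate: γ̇ = πDN/h = π·0.0374·0.898333/0.0074 = 14.2635 s⁻¹
Adiabatic rise: ΔT = η γ̇² t_res / (ρ cp) = 1657·(14.2635)²·110.837 / (967·2315) = 16.6911 K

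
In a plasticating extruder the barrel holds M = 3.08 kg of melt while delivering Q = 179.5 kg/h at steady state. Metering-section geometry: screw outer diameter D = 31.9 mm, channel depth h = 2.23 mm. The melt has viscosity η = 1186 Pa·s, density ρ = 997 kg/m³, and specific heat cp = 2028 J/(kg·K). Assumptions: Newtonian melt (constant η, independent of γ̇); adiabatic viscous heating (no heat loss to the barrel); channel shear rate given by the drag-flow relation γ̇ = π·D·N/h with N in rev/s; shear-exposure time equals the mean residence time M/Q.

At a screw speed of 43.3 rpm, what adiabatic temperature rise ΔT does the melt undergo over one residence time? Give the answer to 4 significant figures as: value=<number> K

value=38.11 K

Throughput in SI: Q_s = 179.5 kg/h ÷ 3600 s/h = 0.0498611 kg/s
t_res = M / Q_s = 3.08 ÷ 0.0498611 = 61.7716 s
Geometry in metres: D = 31.9 mm → 0.0319 m, h = 2.23 mm → 0.00223 m; screw speed N = 43.3 rpm = 0.721667 rev/s
γ̇ = π·D·N / h = π · 0.0319 · 0.721667 / 0.00223 = 32.4319 s⁻¹
ΔT = η·γ̇²·t_res/(ρ·cp) = [1186 × 32.4319² × 61.7716] / [997 × 2028] = 38.1114 K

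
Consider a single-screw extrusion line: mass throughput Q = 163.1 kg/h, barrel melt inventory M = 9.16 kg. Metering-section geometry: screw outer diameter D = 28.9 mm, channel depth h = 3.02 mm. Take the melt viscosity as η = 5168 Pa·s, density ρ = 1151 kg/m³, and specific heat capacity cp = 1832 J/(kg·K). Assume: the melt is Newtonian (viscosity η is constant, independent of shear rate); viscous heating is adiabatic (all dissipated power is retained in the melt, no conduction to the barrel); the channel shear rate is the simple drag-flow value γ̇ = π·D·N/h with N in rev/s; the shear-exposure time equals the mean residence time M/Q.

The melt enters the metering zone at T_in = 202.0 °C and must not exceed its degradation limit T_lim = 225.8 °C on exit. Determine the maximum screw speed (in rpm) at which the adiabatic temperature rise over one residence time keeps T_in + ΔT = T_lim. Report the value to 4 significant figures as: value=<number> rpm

value=13.83 rpm

Throughput in SI: Q_s = 163.1 kg/h ÷ 3600 s/h = 0.0453056 kg/s
Mean residence time: t_res = M/Q_s = 9.16 kg / 0.0453056 kg/s = 202.183 s
Convert to metres: D = 0.0289 m, h = 0.00302 m
Allowable rise: ΔT_a = T_lim − T_in = 225.8 − 202.0 = 23.8 K
γ̇_max² = ΔT_a·ρ·cp / (η·t_res) = [23.8 × 1151 × 1832] / [5168 × 202.183] = 48.0299 s⁻²
γ̇_max = sqrt(48.0299) = 6.93036 s⁻¹
N_max = γ̇_max·h / (π·D) = 6.93036 · 0.00302 / (π · 0.0289) = 0.230523 rev/s = 13.8314 rpm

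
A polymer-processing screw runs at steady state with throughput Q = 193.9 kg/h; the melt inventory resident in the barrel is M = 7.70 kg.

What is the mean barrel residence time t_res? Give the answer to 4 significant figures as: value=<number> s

Q_s = Q / 3600 = 193.9 / 3600 = 0.0538611 kg/s
t_res = M / Q_s = 7.70 ÷ 0.0538611 = 142.96 s

value=143.0 s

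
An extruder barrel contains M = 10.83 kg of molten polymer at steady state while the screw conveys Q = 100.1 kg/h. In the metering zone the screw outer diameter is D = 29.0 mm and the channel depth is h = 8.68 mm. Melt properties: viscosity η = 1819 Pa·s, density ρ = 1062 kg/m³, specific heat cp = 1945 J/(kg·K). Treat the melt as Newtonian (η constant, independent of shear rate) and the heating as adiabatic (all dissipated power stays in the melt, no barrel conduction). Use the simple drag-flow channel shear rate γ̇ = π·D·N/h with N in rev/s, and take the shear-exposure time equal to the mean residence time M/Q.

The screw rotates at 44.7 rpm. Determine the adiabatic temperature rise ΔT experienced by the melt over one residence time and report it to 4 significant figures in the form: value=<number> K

Q_s = Q / 3600 = 100.1 / 3600 = 0.0278056 kg/s
t_res = M / Q_s = 10.83 ÷ 0.0278056 = 389.491 s
D = 29.0 mm = 0.029 m;  h = 8.68 mm = 0.00868 m;  N = 44.7 rpm / 60 = 0.745 rev/s
Shear rate: γ̇ = πDN/h = π·0.029·0.745/0.00868 = 7.8196 s⁻¹
ΔT = η·γ̇²·t_res/(ρ·cp) = [1819 × 7.8196² × 389.491] / [1062 × 1945] = 20.9727 K

value=20.97 K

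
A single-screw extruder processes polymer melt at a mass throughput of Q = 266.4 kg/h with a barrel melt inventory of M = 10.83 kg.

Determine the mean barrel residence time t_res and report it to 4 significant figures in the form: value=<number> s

value=146.4 s

Q_s = Q / 3600 = 266.4 / 3600 = 0.074 kg/s
Mean residence time: t_res = M/Q_s = 10.83 kg / 0.074 kg/s = 146.351 s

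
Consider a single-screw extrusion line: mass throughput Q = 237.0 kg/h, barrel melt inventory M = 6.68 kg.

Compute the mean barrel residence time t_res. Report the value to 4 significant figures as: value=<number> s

Q_s = Q / 3600 = 237.0 / 3600 = 0.0658333 kg/s
t_res = M / Q_s = 6.68 / 0.0658333 = 101.468 s

value=101.5 s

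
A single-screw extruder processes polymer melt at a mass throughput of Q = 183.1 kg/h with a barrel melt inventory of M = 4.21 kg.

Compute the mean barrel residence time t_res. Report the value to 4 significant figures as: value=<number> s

Convert throughput: Q = 183.1 kg/h = 183.1/3600 = 0.0508611 kg/s
Mean residence time: t_res = M/Q_s = 4.21 kg / 0.0508611 kg/s = 82.7744 s

value=82.77 s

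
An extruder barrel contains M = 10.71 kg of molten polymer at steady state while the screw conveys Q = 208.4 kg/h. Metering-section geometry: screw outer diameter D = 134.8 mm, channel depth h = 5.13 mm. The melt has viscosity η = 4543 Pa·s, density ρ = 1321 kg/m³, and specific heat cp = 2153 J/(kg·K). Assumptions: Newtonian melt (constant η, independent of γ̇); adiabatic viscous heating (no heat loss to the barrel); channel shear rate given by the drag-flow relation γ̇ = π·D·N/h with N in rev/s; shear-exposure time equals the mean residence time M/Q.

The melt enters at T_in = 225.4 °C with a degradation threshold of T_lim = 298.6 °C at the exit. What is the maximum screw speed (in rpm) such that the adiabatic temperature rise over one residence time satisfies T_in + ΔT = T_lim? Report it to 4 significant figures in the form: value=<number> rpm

value=11.44 rpm

Q_s = Q / 3600 = 208.4 / 3600 = 0.0578889 kg/s
t_res = M / Q_s = 10.71 ÷ 0.0578889 = 185.01 s
Convert to metres: D = 0.1348 m, h = 0.00513 m
Allowable rise: ΔT_a = T_lim − T_in = 298.6 − 225.4 = 73.2 K
Invert ΔT = ηγ̇²t_res/(ρcp) for γ̇: γ̇_max² = ΔT_a ρ cp / (η t_res) = 73.2·1321·2153 / (4543·185.01) = 247.697 s⁻²
Take the square root: γ̇_max = √(247.697) = 15.7384 s⁻¹
N_max = γ̇_max·h / (π·D) = 15.7384 · 0.00513 / (π · 0.1348) = 0.190651 rev/s = 11.439 rpm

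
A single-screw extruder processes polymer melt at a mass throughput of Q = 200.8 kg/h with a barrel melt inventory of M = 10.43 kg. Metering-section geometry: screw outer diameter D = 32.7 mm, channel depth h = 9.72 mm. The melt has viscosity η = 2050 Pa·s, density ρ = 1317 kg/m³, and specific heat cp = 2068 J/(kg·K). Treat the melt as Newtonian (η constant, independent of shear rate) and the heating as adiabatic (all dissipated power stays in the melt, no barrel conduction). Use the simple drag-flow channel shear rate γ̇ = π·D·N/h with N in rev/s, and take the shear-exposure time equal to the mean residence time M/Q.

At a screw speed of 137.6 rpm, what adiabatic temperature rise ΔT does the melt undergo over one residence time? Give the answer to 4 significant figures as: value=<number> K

Q_s = Q / 3600 = 200.8 / 3600 = 0.0557778 kg/s
Mean residence time: t_res = M/Q_s = 10.43 kg / 0.0557778 kg/s = 186.992 s
Convert to SI: D = 0.0327 m, h = 0.00972 m, N = 137.6/60 = 2.29333 rev/s
γ̇ = π D N / h = (π)(0.0327)(2.29333) / 0.00972 = 24.2381 s⁻¹
ΔT = η·γ̇²·t_res/(ρ·cp) = [2050 × 24.2381² × 186.992] / [1317 × 2068] = 82.6871 K

value=82.69 K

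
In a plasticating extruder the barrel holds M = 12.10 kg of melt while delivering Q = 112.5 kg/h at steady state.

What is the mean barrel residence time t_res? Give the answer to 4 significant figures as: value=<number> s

Q_s = Q / 3600 = 112.5 / 3600 = 0.03125 kg/s
t_res = M / Q_s = 12.10 ÷ 0.03125 = 387.2 s

value=387.2 s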